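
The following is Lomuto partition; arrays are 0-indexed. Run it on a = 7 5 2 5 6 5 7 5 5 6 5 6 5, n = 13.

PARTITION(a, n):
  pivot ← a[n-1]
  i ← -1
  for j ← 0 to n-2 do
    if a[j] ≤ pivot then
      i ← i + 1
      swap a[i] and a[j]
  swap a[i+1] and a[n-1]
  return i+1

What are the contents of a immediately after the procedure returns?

pivot=5, i=-1
j=0: 7>5, skip
j=1: 5≤5, i=0, swap(0,1) ⇒ 5 7 2 5 6 5 7 5 5 6 5 6 5
j=2: 2≤5, i=1, swap(1,2) ⇒ 5 2 7 5 6 5 7 5 5 6 5 6 5
j=3: 5≤5, i=2, swap(2,3) ⇒ 5 2 5 7 6 5 7 5 5 6 5 6 5
j=4: 6>5, skip
j=5: 5≤5, i=3, swap(3,5) ⇒ 5 2 5 5 6 7 7 5 5 6 5 6 5
j=6: 7>5, skip
j=7: 5≤5, i=4, swap(4,7) ⇒ 5 2 5 5 5 7 7 6 5 6 5 6 5
j=8: 5≤5, i=5, swap(5,8) ⇒ 5 2 5 5 5 5 7 6 7 6 5 6 5
j=9: 6>5, skip
j=10: 5≤5, i=6, swap(6,10) ⇒ 5 2 5 5 5 5 5 6 7 6 7 6 5
j=11: 6>5, skip
swap(7,12) ⇒ 5 2 5 5 5 5 5 5 7 6 7 6 6; return 7

5 2 5 5 5 5 5 5 7 6 7 6 6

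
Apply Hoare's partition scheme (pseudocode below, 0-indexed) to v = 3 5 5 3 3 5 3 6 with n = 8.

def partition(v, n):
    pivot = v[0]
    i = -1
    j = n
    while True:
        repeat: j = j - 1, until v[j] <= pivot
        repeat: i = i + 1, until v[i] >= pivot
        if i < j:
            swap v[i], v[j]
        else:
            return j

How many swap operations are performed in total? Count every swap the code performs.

3

pivot=3
j stops at 6 (3), i stops at 0 (3); swap ⇒ 3 5 5 3 3 5 3 6
j stops at 4 (3), i stops at 1 (5); swap ⇒ 3 3 5 3 5 5 3 6
j stops at 3 (3), i stops at 2 (5); swap ⇒ 3 3 3 5 5 5 3 6
j stops at 2, i stops at 3; i≥j ⇒ return 2. v=3 3 3 5 5 5 3 6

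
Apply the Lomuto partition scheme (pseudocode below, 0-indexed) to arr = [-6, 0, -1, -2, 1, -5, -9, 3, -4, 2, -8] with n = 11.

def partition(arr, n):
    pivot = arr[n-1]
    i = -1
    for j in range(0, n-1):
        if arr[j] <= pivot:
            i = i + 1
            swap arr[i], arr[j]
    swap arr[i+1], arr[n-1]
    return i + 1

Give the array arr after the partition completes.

pivot = arr[10] = -8; i = -1
j=0: arr[0]=-6 > -8 → no swap
j=1: arr[1]=0 > -8 → no swap
j=2: arr[2]=-1 > -8 → no swap
j=3: arr[3]=-2 > -8 → no swap
j=4: arr[4]=1 > -8 → no swap
j=5: arr[5]=-5 > -8 → no swap
j=6: arr[6]=-9 ≤ -8 → i=0, swap arr[0],arr[6] → [-9, 0, -1, -2, 1, -5, -6, 3, -4, 2, -8]
j=7: arr[7]=3 > -8 → no swap
j=8: arr[8]=-4 > -8 → no swap
j=9: arr[9]=2 > -8 → no swap
final swap arr[1],arr[10] → [-9, -8, -1, -2, 1, -5, -6, 3, -4, 2, 0]; return 1

[-9, -8, -1, -2, 1, -5, -6, 3, -4, 2, 0]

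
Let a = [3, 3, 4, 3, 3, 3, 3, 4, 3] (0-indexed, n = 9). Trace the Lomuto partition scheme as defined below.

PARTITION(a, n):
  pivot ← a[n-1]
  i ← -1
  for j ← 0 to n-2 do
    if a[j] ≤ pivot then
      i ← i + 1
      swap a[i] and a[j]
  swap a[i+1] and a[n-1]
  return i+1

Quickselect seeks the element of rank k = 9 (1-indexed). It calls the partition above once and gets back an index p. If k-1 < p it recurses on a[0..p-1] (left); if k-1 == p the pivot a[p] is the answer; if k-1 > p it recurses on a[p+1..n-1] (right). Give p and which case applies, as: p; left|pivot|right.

6; right

pivot = a[8] = 3; i = -1
j=0: a[0]=3 ≤ 3 → i=0, swap a[0],a[0] (no change) → [3, 3, 4, 3, 3, 3, 3, 4, 3]
j=1: a[1]=3 ≤ 3 → i=1, swap a[1],a[1] (no change) → [3, 3, 4, 3, 3, 3, 3, 4, 3]
j=2: a[2]=4 > 3 → no swap
j=3: a[3]=3 ≤ 3 → i=2, swap a[2],a[3] → [3, 3, 3, 4, 3, 3, 3, 4, 3]
j=4: a[4]=3 ≤ 3 → i=3, swap a[3],a[4] → [3, 3, 3, 3, 4, 3, 3, 4, 3]
j=5: a[5]=3 ≤ 3 → i=4, swap a[4],a[5] → [3, 3, 3, 3, 3, 4, 3, 4, 3]
j=6: a[6]=3 ≤ 3 → i=5, swap a[5],a[6] → [3, 3, 3, 3, 3, 3, 4, 4, 3]
j=7: a[7]=4 > 3 → no swap
final swap a[6],a[8] → [3, 3, 3, 3, 3, 3, 3, 4, 4]; return 6
p = 6; k-1 = 8 > 6 ⇒ right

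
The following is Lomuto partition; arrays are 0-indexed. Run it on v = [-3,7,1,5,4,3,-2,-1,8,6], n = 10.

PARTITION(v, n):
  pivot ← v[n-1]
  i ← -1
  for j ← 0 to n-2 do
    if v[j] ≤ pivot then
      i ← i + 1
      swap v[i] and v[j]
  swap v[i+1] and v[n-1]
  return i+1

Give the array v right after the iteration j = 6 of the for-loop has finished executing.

pivot = v[9] = 6; i = -1
j=0: v[0]=-3 ≤ 6 → i=0, swap v[0],v[0] (no change) → [-3,7,1,5,4,3,-2,-1,8,6]
j=1: v[1]=7 > 6 → no swap
j=2: v[2]=1 ≤ 6 → i=1, swap v[1],v[2] → [-3,1,7,5,4,3,-2,-1,8,6]
j=3: v[3]=5 ≤ 6 → i=2, swap v[2],v[3] → [-3,1,5,7,4,3,-2,-1,8,6]
j=4: v[4]=4 ≤ 6 → i=3, swap v[3],v[4] → [-3,1,5,4,7,3,-2,-1,8,6]
j=5: v[5]=3 ≤ 6 → i=4, swap v[4],v[5] → [-3,1,5,4,3,7,-2,-1,8,6]
j=6: v[6]=-2 ≤ 6 → i=5, swap v[5],v[6] → [-3,1,5,4,3,-2,7,-1,8,6]
(after j=6) v = [-3,1,5,4,3,-2,7,-1,8,6]

[-3,1,5,4,3,-2,7,-1,8,6]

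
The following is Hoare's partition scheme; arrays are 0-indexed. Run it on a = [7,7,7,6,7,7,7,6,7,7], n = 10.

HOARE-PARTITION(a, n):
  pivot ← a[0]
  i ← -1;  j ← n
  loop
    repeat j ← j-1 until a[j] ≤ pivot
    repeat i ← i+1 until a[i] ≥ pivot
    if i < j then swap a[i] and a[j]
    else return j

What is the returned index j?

5

pivot = a[0] = 7; i = -1, j = 10
j→9 (a[9]=7≤7), i→0 (a[0]=7≥7); i<j, swap → [7,7,7,6,7,7,7,6,7,7]
j→8 (a[8]=7≤7), i→1 (a[1]=7≥7); i<j, swap → [7,7,7,6,7,7,7,6,7,7]
j→7 (a[7]=6≤7), i→2 (a[2]=7≥7); i<j, swap → [7,7,6,6,7,7,7,7,7,7]
j→6 (a[6]=7≤7), i→4 (a[4]=7≥7); i<j, swap → [7,7,6,6,7,7,7,7,7,7]
j→5, i→5; i≥j, return j=5. a = [7,7,6,6,7,7,7,7,7,7]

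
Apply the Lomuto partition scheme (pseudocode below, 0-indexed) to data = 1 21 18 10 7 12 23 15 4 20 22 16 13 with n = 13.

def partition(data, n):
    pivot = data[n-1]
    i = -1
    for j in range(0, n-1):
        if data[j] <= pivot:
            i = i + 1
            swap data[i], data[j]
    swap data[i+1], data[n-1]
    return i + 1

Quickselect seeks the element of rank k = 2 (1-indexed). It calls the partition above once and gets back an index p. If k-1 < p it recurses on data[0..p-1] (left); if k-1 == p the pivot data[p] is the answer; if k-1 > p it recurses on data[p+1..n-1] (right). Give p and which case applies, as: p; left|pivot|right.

pivot=13, i=-1
j=0: 1≤13, i=0, swap(0,0) ⇒ 1 21 18 10 7 12 23 15 4 20 22 16 13
j=1: 21>13, skip
j=2: 18>13, skip
j=3: 10≤13, i=1, swap(1,3) ⇒ 1 10 18 21 7 12 23 15 4 20 22 16 13
j=4: 7≤13, i=2, swap(2,4) ⇒ 1 10 7 21 18 12 23 15 4 20 22 16 13
j=5: 12≤13, i=3, swap(3,5) ⇒ 1 10 7 12 18 21 23 15 4 20 22 16 13
j=6: 23>13, skip
j=7: 15>13, skip
j=8: 4≤13, i=4, swap(4,8) ⇒ 1 10 7 12 4 21 23 15 18 20 22 16 13
j=9: 20>13, skip
j=10: 22>13, skip
j=11: 16>13, skip
swap(5,12) ⇒ 1 10 7 12 4 13 23 15 18 20 22 16 21; return 5
p = 5; k-1 = 1 < 5 ⇒ left

5; left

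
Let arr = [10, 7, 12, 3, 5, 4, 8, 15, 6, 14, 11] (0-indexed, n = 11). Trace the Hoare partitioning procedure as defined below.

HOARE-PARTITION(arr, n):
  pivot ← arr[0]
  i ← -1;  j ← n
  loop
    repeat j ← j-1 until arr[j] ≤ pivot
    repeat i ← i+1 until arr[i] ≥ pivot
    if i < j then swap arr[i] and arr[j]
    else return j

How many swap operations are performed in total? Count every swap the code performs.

2

pivot = arr[0] = 10; i = -1, j = 11
j→8 (arr[8]=6≤10), i→0 (arr[0]=10≥10); i<j, swap → [6, 7, 12, 3, 5, 4, 8, 15, 10, 14, 11]
j→6 (arr[6]=8≤10), i→2 (arr[2]=12≥10); i<j, swap → [6, 7, 8, 3, 5, 4, 12, 15, 10, 14, 11]
j→5, i→6; i≥j, return j=5. arr = [6, 7, 8, 3, 5, 4, 12, 15, 10, 14, 11]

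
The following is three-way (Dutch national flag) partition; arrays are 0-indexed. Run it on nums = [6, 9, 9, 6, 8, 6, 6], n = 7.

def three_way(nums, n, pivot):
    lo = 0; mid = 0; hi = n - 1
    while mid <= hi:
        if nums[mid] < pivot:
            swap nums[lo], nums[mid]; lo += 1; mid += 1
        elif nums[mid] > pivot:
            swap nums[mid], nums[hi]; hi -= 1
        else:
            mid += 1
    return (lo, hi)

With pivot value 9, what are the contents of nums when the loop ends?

pivot = 9; lo=0, mid=0, hi=6
nums[mid]=6<9: swap nums[0],nums[0]; lo=1,mid=1 → [6, 9, 9, 6, 8, 6, 6]
nums[mid]=9=9: mid=2
nums[mid]=9=9: mid=3
nums[mid]=6<9: swap nums[1],nums[3]; lo=2,mid=4 → [6, 6, 9, 9, 8, 6, 6]
nums[mid]=8<9: swap nums[2],nums[4]; lo=3,mid=5 → [6, 6, 8, 9, 9, 6, 6]
nums[mid]=6<9: swap nums[3],nums[5]; lo=4,mid=6 → [6, 6, 8, 6, 9, 9, 6]
nums[mid]=6<9: swap nums[4],nums[6]; lo=5,mid=7 → [6, 6, 8, 6, 6, 9, 9]
end: lo=5, hi=6; nums = [6, 6, 8, 6, 6, 9, 9]

[6, 6, 8, 6, 6, 9, 9]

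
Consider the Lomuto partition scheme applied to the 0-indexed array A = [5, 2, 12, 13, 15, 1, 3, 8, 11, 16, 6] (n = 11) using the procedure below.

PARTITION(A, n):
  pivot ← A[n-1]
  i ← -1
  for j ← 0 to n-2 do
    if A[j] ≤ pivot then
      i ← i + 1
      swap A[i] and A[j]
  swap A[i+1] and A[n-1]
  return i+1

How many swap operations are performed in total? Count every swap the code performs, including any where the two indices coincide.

pivot=6, i=-1
j=0: 5≤6, i=0, swap(0,0) ⇒ [5, 2, 12, 13, 15, 1, 3, 8, 11, 16, 6]
j=1: 2≤6, i=1, swap(1,1) ⇒ [5, 2, 12, 13, 15, 1, 3, 8, 11, 16, 6]
j=2: 12>6, skip
j=3: 13>6, skip
j=4: 15>6, skip
j=5: 1≤6, i=2, swap(2,5) ⇒ [5, 2, 1, 13, 15, 12, 3, 8, 11, 16, 6]
j=6: 3≤6, i=3, swap(3,6) ⇒ [5, 2, 1, 3, 15, 12, 13, 8, 11, 16, 6]
j=7: 8>6, skip
j=8: 11>6, skip
j=9: 16>6, skip
swap(4,10) ⇒ [5, 2, 1, 3, 6, 12, 13, 8, 11, 16, 15]; return 4

5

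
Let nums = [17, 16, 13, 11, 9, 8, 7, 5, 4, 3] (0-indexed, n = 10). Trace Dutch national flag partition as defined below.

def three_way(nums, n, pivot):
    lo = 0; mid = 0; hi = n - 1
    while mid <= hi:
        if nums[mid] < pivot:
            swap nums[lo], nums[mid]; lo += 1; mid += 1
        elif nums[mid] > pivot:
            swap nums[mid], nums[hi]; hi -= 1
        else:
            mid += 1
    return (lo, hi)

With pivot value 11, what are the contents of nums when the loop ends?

pivot = 11; lo=0, mid=0, hi=9
nums[mid]=17>11: swap nums[0],nums[9]; hi=8 → [3, 16, 13, 11, 9, 8, 7, 5, 4, 17]
nums[mid]=3<11: swap nums[0],nums[0]; lo=1,mid=1 → [3, 16, 13, 11, 9, 8, 7, 5, 4, 17]
nums[mid]=16>11: swap nums[1],nums[8]; hi=7 → [3, 4, 13, 11, 9, 8, 7, 5, 16, 17]
nums[mid]=4<11: swap nums[1],nums[1]; lo=2,mid=2 → [3, 4, 13, 11, 9, 8, 7, 5, 16, 17]
nums[mid]=13>11: swap nums[2],nums[7]; hi=6 → [3, 4, 5, 11, 9, 8, 7, 13, 16, 17]
nums[mid]=5<11: swap nums[2],nums[2]; lo=3,mid=3 → [3, 4, 5, 11, 9, 8, 7, 13, 16, 17]
nums[mid]=11=11: mid=4
nums[mid]=9<11: swap nums[3],nums[4]; lo=4,mid=5 → [3, 4, 5, 9, 11, 8, 7, 13, 16, 17]
nums[mid]=8<11: swap nums[4],nums[5]; lo=5,mid=6 → [3, 4, 5, 9, 8, 11, 7, 13, 16, 17]
nums[mid]=7<11: swap nums[5],nums[6]; lo=6,mid=7 → [3, 4, 5, 9, 8, 7, 11, 13, 16, 17]
end: lo=6, hi=6; nums = [3, 4, 5, 9, 8, 7, 11, 13, 16, 17]

[3, 4, 5, 9, 8, 7, 11, 13, 16, 17]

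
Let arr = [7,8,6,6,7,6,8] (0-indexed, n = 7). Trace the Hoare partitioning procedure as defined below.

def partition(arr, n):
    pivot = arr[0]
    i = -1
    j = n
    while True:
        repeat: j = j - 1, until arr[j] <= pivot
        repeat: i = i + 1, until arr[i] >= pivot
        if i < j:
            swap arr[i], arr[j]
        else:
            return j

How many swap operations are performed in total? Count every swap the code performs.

2

pivot = arr[0] = 7; i = -1, j = 7
j→5 (arr[5]=6≤7), i→0 (arr[0]=7≥7); i<j, swap → [6,8,6,6,7,7,8]
j→4 (arr[4]=7≤7), i→1 (arr[1]=8≥7); i<j, swap → [6,7,6,6,8,7,8]
j→3, i→4; i≥j, return j=3. arr = [6,7,6,6,8,7,8]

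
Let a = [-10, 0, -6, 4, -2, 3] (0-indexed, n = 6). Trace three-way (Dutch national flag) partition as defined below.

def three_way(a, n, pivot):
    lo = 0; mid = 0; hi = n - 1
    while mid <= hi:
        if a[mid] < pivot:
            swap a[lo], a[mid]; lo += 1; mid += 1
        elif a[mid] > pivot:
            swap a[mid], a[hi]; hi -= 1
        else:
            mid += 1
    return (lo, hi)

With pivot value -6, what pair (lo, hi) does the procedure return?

(1, 1)

lo=0 mid=0 hi=5
-10<-6: swap(0,0), lo=1 mid=1 ⇒ [-10, 0, -6, 4, -2, 3]
0>-6: swap(1,5), hi=4 ⇒ [-10, 3, -6, 4, -2, 0]
3>-6: swap(1,4), hi=3 ⇒ [-10, -2, -6, 4, 3, 0]
-2>-6: swap(1,3), hi=2 ⇒ [-10, 4, -6, -2, 3, 0]
4>-6: swap(1,2), hi=1 ⇒ [-10, -6, 4, -2, 3, 0]
-6=-6: mid=2
done. lo=1 hi=1; a=[-10, -6, 4, -2, 3, 0]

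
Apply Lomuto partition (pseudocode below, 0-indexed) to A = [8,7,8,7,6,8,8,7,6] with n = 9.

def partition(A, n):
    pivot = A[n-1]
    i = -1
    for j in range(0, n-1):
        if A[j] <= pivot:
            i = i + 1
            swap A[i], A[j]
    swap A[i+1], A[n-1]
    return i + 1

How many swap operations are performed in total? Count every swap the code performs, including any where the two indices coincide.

pivot = A[8] = 6; i = -1
j=0: A[0]=8 > 6 → no swap
j=1: A[1]=7 > 6 → no swap
j=2: A[2]=8 > 6 → no swap
j=3: A[3]=7 > 6 → no swap
j=4: A[4]=6 ≤ 6 → i=0, swap A[0],A[4] → [6,7,8,7,8,8,8,7,6]
j=5: A[5]=8 > 6 → no swap
j=6: A[6]=8 > 6 → no swap
j=7: A[7]=7 > 6 → no swap
final swap A[1],A[8] → [6,6,8,7,8,8,8,7,7]; return 1

2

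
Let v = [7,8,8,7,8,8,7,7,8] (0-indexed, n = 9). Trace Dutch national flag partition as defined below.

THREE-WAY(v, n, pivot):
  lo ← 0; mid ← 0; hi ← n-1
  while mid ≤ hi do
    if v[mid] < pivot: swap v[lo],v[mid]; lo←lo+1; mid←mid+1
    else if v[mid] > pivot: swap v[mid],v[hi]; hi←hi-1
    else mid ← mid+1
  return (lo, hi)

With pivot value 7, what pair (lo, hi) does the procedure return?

lo=0 mid=0 hi=8
7=7: mid=1
8>7: swap(1,8), hi=7 ⇒ [7,8,8,7,8,8,7,7,8]
8>7: swap(1,7), hi=6 ⇒ [7,7,8,7,8,8,7,8,8]
7=7: mid=2
8>7: swap(2,6), hi=5 ⇒ [7,7,7,7,8,8,8,8,8]
7=7: mid=3
7=7: mid=4
8>7: swap(4,5), hi=4 ⇒ [7,7,7,7,8,8,8,8,8]
8>7: swap(4,4), hi=3 ⇒ [7,7,7,7,8,8,8,8,8]
done. lo=0 hi=3; v=[7,7,7,7,8,8,8,8,8]

(0, 3)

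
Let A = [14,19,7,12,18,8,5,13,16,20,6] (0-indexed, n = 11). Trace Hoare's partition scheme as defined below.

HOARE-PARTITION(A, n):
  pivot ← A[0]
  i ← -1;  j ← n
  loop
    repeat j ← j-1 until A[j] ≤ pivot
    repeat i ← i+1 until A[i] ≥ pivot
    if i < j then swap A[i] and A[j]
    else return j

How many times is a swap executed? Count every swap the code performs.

pivot = A[0] = 14; i = -1, j = 11
j→10 (A[10]=6≤14), i→0 (A[0]=14≥14); i<j, swap → [6,19,7,12,18,8,5,13,16,20,14]
j→7 (A[7]=13≤14), i→1 (A[1]=19≥14); i<j, swap → [6,13,7,12,18,8,5,19,16,20,14]
j→6 (A[6]=5≤14), i→4 (A[4]=18≥14); i<j, swap → [6,13,7,12,5,8,18,19,16,20,14]
j→5, i→6; i≥j, return j=5. A = [6,13,7,12,5,8,18,19,16,20,14]

3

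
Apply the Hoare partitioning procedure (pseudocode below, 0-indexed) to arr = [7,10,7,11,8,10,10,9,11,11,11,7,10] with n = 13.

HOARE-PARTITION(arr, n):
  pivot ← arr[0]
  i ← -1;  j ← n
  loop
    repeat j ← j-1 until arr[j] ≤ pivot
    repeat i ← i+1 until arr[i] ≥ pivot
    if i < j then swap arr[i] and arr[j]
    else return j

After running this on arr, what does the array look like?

[7,7,10,11,8,10,10,9,11,11,11,7,10]

pivot = arr[0] = 7; i = -1, j = 13
j→11 (arr[11]=7≤7), i→0 (arr[0]=7≥7); i<j, swap → [7,10,7,11,8,10,10,9,11,11,11,7,10]
j→2 (arr[2]=7≤7), i→1 (arr[1]=10≥7); i<j, swap → [7,7,10,11,8,10,10,9,11,11,11,7,10]
j→1, i→2; i≥j, return j=1. arr = [7,7,10,11,8,10,10,9,11,11,11,7,10]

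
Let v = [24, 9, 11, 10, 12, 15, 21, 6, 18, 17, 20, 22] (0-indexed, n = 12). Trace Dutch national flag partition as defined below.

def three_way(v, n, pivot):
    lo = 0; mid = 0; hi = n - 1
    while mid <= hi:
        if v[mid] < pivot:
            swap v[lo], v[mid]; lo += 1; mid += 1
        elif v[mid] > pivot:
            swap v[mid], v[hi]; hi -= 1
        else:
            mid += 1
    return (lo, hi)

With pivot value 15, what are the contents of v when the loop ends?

lo=0 mid=0 hi=11
24>15: swap(0,11), hi=10 ⇒ [22, 9, 11, 10, 12, 15, 21, 6, 18, 17, 20, 24]
22>15: swap(0,10), hi=9 ⇒ [20, 9, 11, 10, 12, 15, 21, 6, 18, 17, 22, 24]
20>15: swap(0,9), hi=8 ⇒ [17, 9, 11, 10, 12, 15, 21, 6, 18, 20, 22, 24]
17>15: swap(0,8), hi=7 ⇒ [18, 9, 11, 10, 12, 15, 21, 6, 17, 20, 22, 24]
18>15: swap(0,7), hi=6 ⇒ [6, 9, 11, 10, 12, 15, 21, 18, 17, 20, 22, 24]
6<15: swap(0,0), lo=1 mid=1 ⇒ [6, 9, 11, 10, 12, 15, 21, 18, 17, 20, 22, 24]
9<15: swap(1,1), lo=2 mid=2 ⇒ [6, 9, 11, 10, 12, 15, 21, 18, 17, 20, 22, 24]
11<15: swap(2,2), lo=3 mid=3 ⇒ [6, 9, 11, 10, 12, 15, 21, 18, 17, 20, 22, 24]
10<15: swap(3,3), lo=4 mid=4 ⇒ [6, 9, 11, 10, 12, 15, 21, 18, 17, 20, 22, 24]
12<15: swap(4,4), lo=5 mid=5 ⇒ [6, 9, 11, 10, 12, 15, 21, 18, 17, 20, 22, 24]
15=15: mid=6
21>15: swap(6,6), hi=5 ⇒ [6, 9, 11, 10, 12, 15, 21, 18, 17, 20, 22, 24]
done. lo=5 hi=5; v=[6, 9, 11, 10, 12, 15, 21, 18, 17, 20, 22, 24]

[6, 9, 11, 10, 12, 15, 21, 18, 17, 20, 22, 24]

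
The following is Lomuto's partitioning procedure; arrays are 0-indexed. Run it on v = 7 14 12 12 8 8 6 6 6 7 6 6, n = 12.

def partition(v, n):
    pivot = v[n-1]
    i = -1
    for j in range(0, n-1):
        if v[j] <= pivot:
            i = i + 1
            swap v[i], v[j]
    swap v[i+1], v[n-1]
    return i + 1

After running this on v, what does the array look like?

pivot = v[11] = 6; i = -1
j=0: v[0]=7 > 6 → no swap
j=1: v[1]=14 > 6 → no swap
j=2: v[2]=12 > 6 → no swap
j=3: v[3]=12 > 6 → no swap
j=4: v[4]=8 > 6 → no swap
j=5: v[5]=8 > 6 → no swap
j=6: v[6]=6 ≤ 6 → i=0, swap v[0],v[6] → 6 14 12 12 8 8 7 6 6 7 6 6
j=7: v[7]=6 ≤ 6 → i=1, swap v[1],v[7] → 6 6 12 12 8 8 7 14 6 7 6 6
j=8: v[8]=6 ≤ 6 → i=2, swap v[2],v[8] → 6 6 6 12 8 8 7 14 12 7 6 6
j=9: v[9]=7 > 6 → no swap
j=10: v[10]=6 ≤ 6 → i=3, swap v[3],v[10] → 6 6 6 6 8 8 7 14 12 7 12 6
final swap v[4],v[11] → 6 6 6 6 6 8 7 14 12 7 12 8; return 4

6 6 6 6 6 8 7 14 12 7 12 8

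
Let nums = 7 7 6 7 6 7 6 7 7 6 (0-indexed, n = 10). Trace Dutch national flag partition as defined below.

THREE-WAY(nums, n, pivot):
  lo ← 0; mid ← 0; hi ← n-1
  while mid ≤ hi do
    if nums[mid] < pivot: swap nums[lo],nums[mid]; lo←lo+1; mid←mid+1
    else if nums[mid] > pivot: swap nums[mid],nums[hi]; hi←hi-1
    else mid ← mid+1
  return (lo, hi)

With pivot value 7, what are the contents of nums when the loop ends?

6 6 6 6 7 7 7 7 7 7

lo=0 mid=0 hi=9
7=7: mid=1
7=7: mid=2
6<7: swap(0,2), lo=1 mid=3 ⇒ 6 7 7 7 6 7 6 7 7 6
7=7: mid=4
6<7: swap(1,4), lo=2 mid=5 ⇒ 6 6 7 7 7 7 6 7 7 6
7=7: mid=6
6<7: swap(2,6), lo=3 mid=7 ⇒ 6 6 6 7 7 7 7 7 7 6
7=7: mid=8
7=7: mid=9
6<7: swap(3,9), lo=4 mid=10 ⇒ 6 6 6 6 7 7 7 7 7 7
done. lo=4 hi=9; nums=6 6 6 6 7 7 7 7 7 7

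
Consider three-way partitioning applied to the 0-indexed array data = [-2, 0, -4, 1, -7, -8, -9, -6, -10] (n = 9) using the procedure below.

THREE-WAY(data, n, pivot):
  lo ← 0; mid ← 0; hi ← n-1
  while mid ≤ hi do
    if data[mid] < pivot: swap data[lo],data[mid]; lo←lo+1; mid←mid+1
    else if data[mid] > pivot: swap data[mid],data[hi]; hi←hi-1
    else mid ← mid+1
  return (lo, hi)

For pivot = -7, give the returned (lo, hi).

(3, 3)

pivot = -7; lo=0, mid=0, hi=8
data[mid]=-2>-7: swap data[0],data[8]; hi=7 → [-10, 0, -4, 1, -7, -8, -9, -6, -2]
data[mid]=-10<-7: swap data[0],data[0]; lo=1,mid=1 → [-10, 0, -4, 1, -7, -8, -9, -6, -2]
data[mid]=0>-7: swap data[1],data[7]; hi=6 → [-10, -6, -4, 1, -7, -8, -9, 0, -2]
data[mid]=-6>-7: swap data[1],data[6]; hi=5 → [-10, -9, -4, 1, -7, -8, -6, 0, -2]
data[mid]=-9<-7: swap data[1],data[1]; lo=2,mid=2 → [-10, -9, -4, 1, -7, -8, -6, 0, -2]
data[mid]=-4>-7: swap data[2],data[5]; hi=4 → [-10, -9, -8, 1, -7, -4, -6, 0, -2]
data[mid]=-8<-7: swap data[2],data[2]; lo=3,mid=3 → [-10, -9, -8, 1, -7, -4, -6, 0, -2]
data[mid]=1>-7: swap data[3],data[4]; hi=3 → [-10, -9, -8, -7, 1, -4, -6, 0, -2]
data[mid]=-7=-7: mid=4
end: lo=3, hi=3; data = [-10, -9, -8, -7, 1, -4, -6, 0, -2]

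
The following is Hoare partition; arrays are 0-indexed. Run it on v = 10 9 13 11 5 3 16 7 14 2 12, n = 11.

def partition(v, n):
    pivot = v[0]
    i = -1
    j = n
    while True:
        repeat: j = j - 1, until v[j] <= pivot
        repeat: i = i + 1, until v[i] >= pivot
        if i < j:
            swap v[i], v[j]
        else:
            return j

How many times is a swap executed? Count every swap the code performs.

3

pivot=10
j stops at 9 (2), i stops at 0 (10); swap ⇒ 2 9 13 11 5 3 16 7 14 10 12
j stops at 7 (7), i stops at 2 (13); swap ⇒ 2 9 7 11 5 3 16 13 14 10 12
j stops at 5 (3), i stops at 3 (11); swap ⇒ 2 9 7 3 5 11 16 13 14 10 12
j stops at 4, i stops at 5; i≥j ⇒ return 4. v=2 9 7 3 5 11 16 13 14 10 12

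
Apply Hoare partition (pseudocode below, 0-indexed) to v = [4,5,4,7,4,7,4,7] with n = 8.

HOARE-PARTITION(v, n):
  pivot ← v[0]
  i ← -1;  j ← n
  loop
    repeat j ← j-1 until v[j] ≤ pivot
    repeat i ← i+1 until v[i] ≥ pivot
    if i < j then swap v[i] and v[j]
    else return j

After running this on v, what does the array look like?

[4,4,4,7,5,7,4,7]

pivot = v[0] = 4; i = -1, j = 8
j→6 (v[6]=4≤4), i→0 (v[0]=4≥4); i<j, swap → [4,5,4,7,4,7,4,7]
j→4 (v[4]=4≤4), i→1 (v[1]=5≥4); i<j, swap → [4,4,4,7,5,7,4,7]
j→2, i→2; i≥j, return j=2. v = [4,4,4,7,5,7,4,7]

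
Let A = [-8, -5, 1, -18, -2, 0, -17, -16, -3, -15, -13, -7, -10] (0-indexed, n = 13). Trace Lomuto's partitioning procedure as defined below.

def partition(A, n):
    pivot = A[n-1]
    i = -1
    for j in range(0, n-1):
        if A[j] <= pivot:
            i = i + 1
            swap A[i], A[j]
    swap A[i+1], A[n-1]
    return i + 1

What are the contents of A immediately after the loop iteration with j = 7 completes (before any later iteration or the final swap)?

[-18, -17, -16, -8, -2, 0, -5, 1, -3, -15, -13, -7, -10]

pivot=-10, i=-1
j=0: -8>-10, skip
j=1: -5>-10, skip
j=2: 1>-10, skip
j=3: -18≤-10, i=0, swap(0,3) ⇒ [-18, -5, 1, -8, -2, 0, -17, -16, -3, -15, -13, -7, -10]
j=4: -2>-10, skip
j=5: 0>-10, skip
j=6: -17≤-10, i=1, swap(1,6) ⇒ [-18, -17, 1, -8, -2, 0, -5, -16, -3, -15, -13, -7, -10]
j=7: -16≤-10, i=2, swap(2,7) ⇒ [-18, -17, -16, -8, -2, 0, -5, 1, -3, -15, -13, -7, -10]
(after j=7) A = [-18, -17, -16, -8, -2, 0, -5, 1, -3, -15, -13, -7, -10]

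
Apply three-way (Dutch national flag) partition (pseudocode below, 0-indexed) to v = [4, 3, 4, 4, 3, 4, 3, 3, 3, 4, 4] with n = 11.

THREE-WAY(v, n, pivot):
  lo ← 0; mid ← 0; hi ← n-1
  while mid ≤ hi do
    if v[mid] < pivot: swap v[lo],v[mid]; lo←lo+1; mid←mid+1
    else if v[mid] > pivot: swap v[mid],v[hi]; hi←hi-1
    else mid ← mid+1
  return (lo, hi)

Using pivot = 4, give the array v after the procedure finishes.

lo=0 mid=0 hi=10
4=4: mid=1
3<4: swap(0,1), lo=1 mid=2 ⇒ [3, 4, 4, 4, 3, 4, 3, 3, 3, 4, 4]
4=4: mid=3
4=4: mid=4
3<4: swap(1,4), lo=2 mid=5 ⇒ [3, 3, 4, 4, 4, 4, 3, 3, 3, 4, 4]
4=4: mid=6
3<4: swap(2,6), lo=3 mid=7 ⇒ [3, 3, 3, 4, 4, 4, 4, 3, 3, 4, 4]
3<4: swap(3,7), lo=4 mid=8 ⇒ [3, 3, 3, 3, 4, 4, 4, 4, 3, 4, 4]
3<4: swap(4,8), lo=5 mid=9 ⇒ [3, 3, 3, 3, 3, 4, 4, 4, 4, 4, 4]
4=4: mid=10
4=4: mid=11
done. lo=5 hi=10; v=[3, 3, 3, 3, 3, 4, 4, 4, 4, 4, 4]

[3, 3, 3, 3, 3, 4, 4, 4, 4, 4, 4]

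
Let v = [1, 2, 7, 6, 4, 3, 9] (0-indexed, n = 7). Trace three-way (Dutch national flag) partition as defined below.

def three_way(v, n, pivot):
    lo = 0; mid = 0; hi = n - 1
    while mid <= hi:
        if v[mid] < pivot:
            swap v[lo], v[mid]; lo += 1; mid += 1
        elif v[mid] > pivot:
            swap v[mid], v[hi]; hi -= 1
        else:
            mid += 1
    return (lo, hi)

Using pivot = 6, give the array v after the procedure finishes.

pivot = 6; lo=0, mid=0, hi=6
v[mid]=1<6: swap v[0],v[0]; lo=1,mid=1 → [1, 2, 7, 6, 4, 3, 9]
v[mid]=2<6: swap v[1],v[1]; lo=2,mid=2 → [1, 2, 7, 6, 4, 3, 9]
v[mid]=7>6: swap v[2],v[6]; hi=5 → [1, 2, 9, 6, 4, 3, 7]
v[mid]=9>6: swap v[2],v[5]; hi=4 → [1, 2, 3, 6, 4, 9, 7]
v[mid]=3<6: swap v[2],v[2]; lo=3,mid=3 → [1, 2, 3, 6, 4, 9, 7]
v[mid]=6=6: mid=4
v[mid]=4<6: swap v[3],v[4]; lo=4,mid=5 → [1, 2, 3, 4, 6, 9, 7]
end: lo=4, hi=4; v = [1, 2, 3, 4, 6, 9, 7]

[1, 2, 3, 4, 6, 9, 7]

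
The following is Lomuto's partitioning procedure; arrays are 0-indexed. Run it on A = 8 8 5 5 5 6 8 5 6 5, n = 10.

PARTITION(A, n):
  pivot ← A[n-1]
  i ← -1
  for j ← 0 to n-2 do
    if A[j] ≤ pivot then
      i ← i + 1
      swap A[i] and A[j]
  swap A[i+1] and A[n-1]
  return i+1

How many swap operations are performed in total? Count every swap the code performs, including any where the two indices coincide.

pivot=5, i=-1
j=0: 8>5, skip
j=1: 8>5, skip
j=2: 5≤5, i=0, swap(0,2) ⇒ 5 8 8 5 5 6 8 5 6 5
j=3: 5≤5, i=1, swap(1,3) ⇒ 5 5 8 8 5 6 8 5 6 5
j=4: 5≤5, i=2, swap(2,4) ⇒ 5 5 5 8 8 6 8 5 6 5
j=5: 6>5, skip
j=6: 8>5, skip
j=7: 5≤5, i=3, swap(3,7) ⇒ 5 5 5 5 8 6 8 8 6 5
j=8: 6>5, skip
swap(4,9) ⇒ 5 5 5 5 5 6 8 8 6 8; return 4

5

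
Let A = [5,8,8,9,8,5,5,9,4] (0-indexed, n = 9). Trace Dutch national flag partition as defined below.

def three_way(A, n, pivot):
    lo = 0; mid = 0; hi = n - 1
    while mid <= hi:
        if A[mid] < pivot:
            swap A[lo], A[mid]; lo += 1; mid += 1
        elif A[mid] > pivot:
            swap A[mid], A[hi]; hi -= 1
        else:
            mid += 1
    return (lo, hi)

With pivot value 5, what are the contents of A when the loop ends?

[4,5,5,5,8,9,9,8,8]

lo=0 mid=0 hi=8
5=5: mid=1
8>5: swap(1,8), hi=7 ⇒ [5,4,8,9,8,5,5,9,8]
4<5: swap(0,1), lo=1 mid=2 ⇒ [4,5,8,9,8,5,5,9,8]
8>5: swap(2,7), hi=6 ⇒ [4,5,9,9,8,5,5,8,8]
9>5: swap(2,6), hi=5 ⇒ [4,5,5,9,8,5,9,8,8]
5=5: mid=3
9>5: swap(3,5), hi=4 ⇒ [4,5,5,5,8,9,9,8,8]
5=5: mid=4
8>5: swap(4,4), hi=3 ⇒ [4,5,5,5,8,9,9,8,8]
done. lo=1 hi=3; A=[4,5,5,5,8,9,9,8,8]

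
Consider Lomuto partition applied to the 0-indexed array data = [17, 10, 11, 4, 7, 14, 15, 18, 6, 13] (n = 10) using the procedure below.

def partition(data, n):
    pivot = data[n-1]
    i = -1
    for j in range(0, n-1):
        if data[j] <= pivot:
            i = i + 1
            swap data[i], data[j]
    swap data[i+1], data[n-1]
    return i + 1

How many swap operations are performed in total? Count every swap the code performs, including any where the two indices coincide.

pivot = data[9] = 13; i = -1
j=0: data[0]=17 > 13 → no swap
j=1: data[1]=10 ≤ 13 → i=0, swap data[0],data[1] → [10, 17, 11, 4, 7, 14, 15, 18, 6, 13]
j=2: data[2]=11 ≤ 13 → i=1, swap data[1],data[2] → [10, 11, 17, 4, 7, 14, 15, 18, 6, 13]
j=3: data[3]=4 ≤ 13 → i=2, swap data[2],data[3] → [10, 11, 4, 17, 7, 14, 15, 18, 6, 13]
j=4: data[4]=7 ≤ 13 → i=3, swap data[3],data[4] → [10, 11, 4, 7, 17, 14, 15, 18, 6, 13]
j=5: data[5]=14 > 13 → no swap
j=6: data[6]=15 > 13 → no swap
j=7: data[7]=18 > 13 → no swap
j=8: data[8]=6 ≤ 13 → i=4, swap data[4],data[8] → [10, 11, 4, 7, 6, 14, 15, 18, 17, 13]
final swap data[5],data[9] → [10, 11, 4, 7, 6, 13, 15, 18, 17, 14]; return 5

6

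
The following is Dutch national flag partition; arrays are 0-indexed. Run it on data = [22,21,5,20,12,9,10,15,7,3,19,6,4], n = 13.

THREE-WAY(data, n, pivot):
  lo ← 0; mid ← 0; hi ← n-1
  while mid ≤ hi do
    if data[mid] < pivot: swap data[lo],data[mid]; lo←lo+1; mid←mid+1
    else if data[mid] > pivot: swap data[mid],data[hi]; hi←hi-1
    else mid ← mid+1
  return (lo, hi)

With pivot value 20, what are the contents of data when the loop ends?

[4,6,5,12,9,10,15,7,3,19,20,21,22]

lo=0 mid=0 hi=12
22>20: swap(0,12), hi=11 ⇒ [4,21,5,20,12,9,10,15,7,3,19,6,22]
4<20: swap(0,0), lo=1 mid=1 ⇒ [4,21,5,20,12,9,10,15,7,3,19,6,22]
21>20: swap(1,11), hi=10 ⇒ [4,6,5,20,12,9,10,15,7,3,19,21,22]
6<20: swap(1,1), lo=2 mid=2 ⇒ [4,6,5,20,12,9,10,15,7,3,19,21,22]
5<20: swap(2,2), lo=3 mid=3 ⇒ [4,6,5,20,12,9,10,15,7,3,19,21,22]
20=20: mid=4
12<20: swap(3,4), lo=4 mid=5 ⇒ [4,6,5,12,20,9,10,15,7,3,19,21,22]
9<20: swap(4,5), lo=5 mid=6 ⇒ [4,6,5,12,9,20,10,15,7,3,19,21,22]
10<20: swap(5,6), lo=6 mid=7 ⇒ [4,6,5,12,9,10,20,15,7,3,19,21,22]
15<20: swap(6,7), lo=7 mid=8 ⇒ [4,6,5,12,9,10,15,20,7,3,19,21,22]
7<20: swap(7,8), lo=8 mid=9 ⇒ [4,6,5,12,9,10,15,7,20,3,19,21,22]
3<20: swap(8,9), lo=9 mid=10 ⇒ [4,6,5,12,9,10,15,7,3,20,19,21,22]
19<20: swap(9,10), lo=10 mid=11 ⇒ [4,6,5,12,9,10,15,7,3,19,20,21,22]
done. lo=10 hi=10; data=[4,6,5,12,9,10,15,7,3,19,20,21,22]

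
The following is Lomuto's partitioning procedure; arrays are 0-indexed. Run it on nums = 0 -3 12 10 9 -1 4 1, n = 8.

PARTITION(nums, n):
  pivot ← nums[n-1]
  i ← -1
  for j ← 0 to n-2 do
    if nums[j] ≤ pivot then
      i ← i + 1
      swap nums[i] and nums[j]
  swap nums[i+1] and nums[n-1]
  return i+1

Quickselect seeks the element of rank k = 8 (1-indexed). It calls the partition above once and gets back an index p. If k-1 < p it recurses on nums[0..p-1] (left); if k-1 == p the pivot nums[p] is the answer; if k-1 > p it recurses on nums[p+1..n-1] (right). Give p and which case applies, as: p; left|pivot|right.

pivot=1, i=-1
j=0: 0≤1, i=0, swap(0,0) ⇒ 0 -3 12 10 9 -1 4 1
j=1: -3≤1, i=1, swap(1,1) ⇒ 0 -3 12 10 9 -1 4 1
j=2: 12>1, skip
j=3: 10>1, skip
j=4: 9>1, skip
j=5: -1≤1, i=2, swap(2,5) ⇒ 0 -3 -1 10 9 12 4 1
j=6: 4>1, skip
swap(3,7) ⇒ 0 -3 -1 1 9 12 4 10; return 3
p = 3; k-1 = 7 > 3 ⇒ right

3; right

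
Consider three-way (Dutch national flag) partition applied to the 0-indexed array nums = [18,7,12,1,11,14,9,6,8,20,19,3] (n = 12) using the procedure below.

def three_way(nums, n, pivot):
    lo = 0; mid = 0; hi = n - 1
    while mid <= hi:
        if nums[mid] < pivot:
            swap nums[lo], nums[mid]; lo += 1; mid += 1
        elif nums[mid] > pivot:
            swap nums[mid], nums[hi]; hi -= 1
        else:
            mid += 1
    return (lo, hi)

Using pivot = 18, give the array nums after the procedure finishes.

[7,12,1,11,14,9,6,8,3,18,19,20]

pivot = 18; lo=0, mid=0, hi=11
nums[mid]=18=18: mid=1
nums[mid]=7<18: swap nums[0],nums[1]; lo=1,mid=2 → [7,18,12,1,11,14,9,6,8,20,19,3]
nums[mid]=12<18: swap nums[1],nums[2]; lo=2,mid=3 → [7,12,18,1,11,14,9,6,8,20,19,3]
nums[mid]=1<18: swap nums[2],nums[3]; lo=3,mid=4 → [7,12,1,18,11,14,9,6,8,20,19,3]
nums[mid]=11<18: swap nums[3],nums[4]; lo=4,mid=5 → [7,12,1,11,18,14,9,6,8,20,19,3]
nums[mid]=14<18: swap nums[4],nums[5]; lo=5,mid=6 → [7,12,1,11,14,18,9,6,8,20,19,3]
nums[mid]=9<18: swap nums[5],nums[6]; lo=6,mid=7 → [7,12,1,11,14,9,18,6,8,20,19,3]
nums[mid]=6<18: swap nums[6],nums[7]; lo=7,mid=8 → [7,12,1,11,14,9,6,18,8,20,19,3]
nums[mid]=8<18: swap nums[7],nums[8]; lo=8,mid=9 → [7,12,1,11,14,9,6,8,18,20,19,3]
nums[mid]=20>18: swap nums[9],nums[11]; hi=10 → [7,12,1,11,14,9,6,8,18,3,19,20]
nums[mid]=3<18: swap nums[8],nums[9]; lo=9,mid=10 → [7,12,1,11,14,9,6,8,3,18,19,20]
nums[mid]=19>18: swap nums[10],nums[10]; hi=9 → [7,12,1,11,14,9,6,8,3,18,19,20]
end: lo=9, hi=9; nums = [7,12,1,11,14,9,6,8,3,18,19,20]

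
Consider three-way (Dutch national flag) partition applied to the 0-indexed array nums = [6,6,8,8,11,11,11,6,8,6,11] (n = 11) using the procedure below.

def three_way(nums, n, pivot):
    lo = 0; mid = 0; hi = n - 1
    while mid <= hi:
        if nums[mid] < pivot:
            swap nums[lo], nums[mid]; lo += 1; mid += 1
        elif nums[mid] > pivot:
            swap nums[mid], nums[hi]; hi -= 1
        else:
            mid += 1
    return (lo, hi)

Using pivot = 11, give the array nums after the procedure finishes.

[6,6,8,8,6,8,6,11,11,11,11]

lo=0 mid=0 hi=10
6<11: swap(0,0), lo=1 mid=1 ⇒ [6,6,8,8,11,11,11,6,8,6,11]
6<11: swap(1,1), lo=2 mid=2 ⇒ [6,6,8,8,11,11,11,6,8,6,11]
8<11: swap(2,2), lo=3 mid=3 ⇒ [6,6,8,8,11,11,11,6,8,6,11]
8<11: swap(3,3), lo=4 mid=4 ⇒ [6,6,8,8,11,11,11,6,8,6,11]
11=11: mid=5
11=11: mid=6
11=11: mid=7
6<11: swap(4,7), lo=5 mid=8 ⇒ [6,6,8,8,6,11,11,11,8,6,11]
8<11: swap(5,8), lo=6 mid=9 ⇒ [6,6,8,8,6,8,11,11,11,6,11]
6<11: swap(6,9), lo=7 mid=10 ⇒ [6,6,8,8,6,8,6,11,11,11,11]
11=11: mid=11
done. lo=7 hi=10; nums=[6,6,8,8,6,8,6,11,11,11,11]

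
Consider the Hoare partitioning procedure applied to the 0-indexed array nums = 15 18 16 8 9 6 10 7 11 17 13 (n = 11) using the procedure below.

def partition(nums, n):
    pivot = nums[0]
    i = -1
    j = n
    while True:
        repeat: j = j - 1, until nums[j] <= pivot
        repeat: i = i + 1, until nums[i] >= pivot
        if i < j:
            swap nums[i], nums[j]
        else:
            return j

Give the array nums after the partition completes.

pivot = nums[0] = 15; i = -1, j = 11
j→10 (nums[10]=13≤15), i→0 (nums[0]=15≥15); i<j, swap → 13 18 16 8 9 6 10 7 11 17 15
j→8 (nums[8]=11≤15), i→1 (nums[1]=18≥15); i<j, swap → 13 11 16 8 9 6 10 7 18 17 15
j→7 (nums[7]=7≤15), i→2 (nums[2]=16≥15); i<j, swap → 13 11 7 8 9 6 10 16 18 17 15
j→6, i→7; i≥j, return j=6. nums = 13 11 7 8 9 6 10 16 18 17 15

13 11 7 8 9 6 10 16 18 17 15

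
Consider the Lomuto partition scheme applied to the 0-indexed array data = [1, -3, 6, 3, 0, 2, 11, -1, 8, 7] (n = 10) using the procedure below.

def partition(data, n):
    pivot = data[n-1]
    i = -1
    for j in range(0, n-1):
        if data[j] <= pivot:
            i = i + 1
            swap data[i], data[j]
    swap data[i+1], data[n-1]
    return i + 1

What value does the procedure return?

7

pivot = data[9] = 7; i = -1
j=0: data[0]=1 ≤ 7 → i=0, swap data[0],data[0] (no change) → [1, -3, 6, 3, 0, 2, 11, -1, 8, 7]
j=1: data[1]=-3 ≤ 7 → i=1, swap data[1],data[1] (no change) → [1, -3, 6, 3, 0, 2, 11, -1, 8, 7]
j=2: data[2]=6 ≤ 7 → i=2, swap data[2],data[2] (no change) → [1, -3, 6, 3, 0, 2, 11, -1, 8, 7]
j=3: data[3]=3 ≤ 7 → i=3, swap data[3],data[3] (no change) → [1, -3, 6, 3, 0, 2, 11, -1, 8, 7]
j=4: data[4]=0 ≤ 7 → i=4, swap data[4],data[4] (no change) → [1, -3, 6, 3, 0, 2, 11, -1, 8, 7]
j=5: data[5]=2 ≤ 7 → i=5, swap data[5],data[5] (no change) → [1, -3, 6, 3, 0, 2, 11, -1, 8, 7]
j=6: data[6]=11 > 7 → no swap
j=7: data[7]=-1 ≤ 7 → i=6, swap data[6],data[7] → [1, -3, 6, 3, 0, 2, -1, 11, 8, 7]
j=8: data[8]=8 > 7 → no swap
final swap data[7],data[9] → [1, -3, 6, 3, 0, 2, -1, 7, 8, 11]; return 7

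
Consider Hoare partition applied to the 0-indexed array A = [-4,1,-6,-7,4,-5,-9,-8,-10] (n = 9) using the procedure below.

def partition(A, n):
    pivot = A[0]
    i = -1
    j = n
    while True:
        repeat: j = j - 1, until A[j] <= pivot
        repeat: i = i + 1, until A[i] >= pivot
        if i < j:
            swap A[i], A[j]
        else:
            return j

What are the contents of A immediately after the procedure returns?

[-10,-8,-6,-7,-9,-5,4,1,-4]

pivot = A[0] = -4; i = -1, j = 9
j→8 (A[8]=-10≤-4), i→0 (A[0]=-4≥-4); i<j, swap → [-10,1,-6,-7,4,-5,-9,-8,-4]
j→7 (A[7]=-8≤-4), i→1 (A[1]=1≥-4); i<j, swap → [-10,-8,-6,-7,4,-5,-9,1,-4]
j→6 (A[6]=-9≤-4), i→4 (A[4]=4≥-4); i<j, swap → [-10,-8,-6,-7,-9,-5,4,1,-4]
j→5, i→6; i≥j, return j=5. A = [-10,-8,-6,-7,-9,-5,4,1,-4]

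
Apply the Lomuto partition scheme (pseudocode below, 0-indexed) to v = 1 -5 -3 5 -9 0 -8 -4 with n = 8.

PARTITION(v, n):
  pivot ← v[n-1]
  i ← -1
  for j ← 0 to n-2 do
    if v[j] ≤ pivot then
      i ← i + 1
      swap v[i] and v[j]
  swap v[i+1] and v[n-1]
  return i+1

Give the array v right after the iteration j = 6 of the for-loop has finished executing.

pivot=-4, i=-1
j=0: 1>-4, skip
j=1: -5≤-4, i=0, swap(0,1) ⇒ -5 1 -3 5 -9 0 -8 -4
j=2: -3>-4, skip
j=3: 5>-4, skip
j=4: -9≤-4, i=1, swap(1,4) ⇒ -5 -9 -3 5 1 0 -8 -4
j=5: 0>-4, skip
j=6: -8≤-4, i=2, swap(2,6) ⇒ -5 -9 -8 5 1 0 -3 -4
(after j=6) v = -5 -9 -8 5 1 0 -3 -4

-5 -9 -8 5 1 0 -3 -4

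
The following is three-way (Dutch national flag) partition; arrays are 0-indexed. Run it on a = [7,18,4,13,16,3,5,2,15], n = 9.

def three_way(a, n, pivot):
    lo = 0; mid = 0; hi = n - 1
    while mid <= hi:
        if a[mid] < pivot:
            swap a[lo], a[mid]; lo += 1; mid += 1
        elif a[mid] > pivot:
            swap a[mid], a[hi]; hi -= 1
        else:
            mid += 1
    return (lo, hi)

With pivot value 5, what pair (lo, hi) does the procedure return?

(3, 3)

lo=0 mid=0 hi=8
7>5: swap(0,8), hi=7 ⇒ [15,18,4,13,16,3,5,2,7]
15>5: swap(0,7), hi=6 ⇒ [2,18,4,13,16,3,5,15,7]
2<5: swap(0,0), lo=1 mid=1 ⇒ [2,18,4,13,16,3,5,15,7]
18>5: swap(1,6), hi=5 ⇒ [2,5,4,13,16,3,18,15,7]
5=5: mid=2
4<5: swap(1,2), lo=2 mid=3 ⇒ [2,4,5,13,16,3,18,15,7]
13>5: swap(3,5), hi=4 ⇒ [2,4,5,3,16,13,18,15,7]
3<5: swap(2,3), lo=3 mid=4 ⇒ [2,4,3,5,16,13,18,15,7]
16>5: swap(4,4), hi=3 ⇒ [2,4,3,5,16,13,18,15,7]
done. lo=3 hi=3; a=[2,4,3,5,16,13,18,15,7]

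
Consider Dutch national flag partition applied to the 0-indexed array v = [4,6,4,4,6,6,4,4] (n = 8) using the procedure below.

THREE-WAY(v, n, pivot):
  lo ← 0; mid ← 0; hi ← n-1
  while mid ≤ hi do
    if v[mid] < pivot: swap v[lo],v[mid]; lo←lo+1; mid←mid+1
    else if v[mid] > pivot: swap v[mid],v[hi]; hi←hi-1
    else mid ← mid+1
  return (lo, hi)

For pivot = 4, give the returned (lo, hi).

(0, 4)

pivot = 4; lo=0, mid=0, hi=7
v[mid]=4=4: mid=1
v[mid]=6>4: swap v[1],v[7]; hi=6 → [4,4,4,4,6,6,4,6]
v[mid]=4=4: mid=2
v[mid]=4=4: mid=3
v[mid]=4=4: mid=4
v[mid]=6>4: swap v[4],v[6]; hi=5 → [4,4,4,4,4,6,6,6]
v[mid]=4=4: mid=5
v[mid]=6>4: swap v[5],v[5]; hi=4 → [4,4,4,4,4,6,6,6]
end: lo=0, hi=4; v = [4,4,4,4,4,6,6,6]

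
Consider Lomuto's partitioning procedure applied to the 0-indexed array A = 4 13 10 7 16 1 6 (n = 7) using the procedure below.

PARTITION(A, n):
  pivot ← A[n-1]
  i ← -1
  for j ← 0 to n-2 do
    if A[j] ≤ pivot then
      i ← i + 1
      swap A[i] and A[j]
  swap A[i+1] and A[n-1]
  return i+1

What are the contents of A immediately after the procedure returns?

4 1 6 7 16 13 10

pivot = A[6] = 6; i = -1
j=0: A[0]=4 ≤ 6 → i=0, swap A[0],A[0] (no change) → 4 13 10 7 16 1 6
j=1: A[1]=13 > 6 → no swap
j=2: A[2]=10 > 6 → no swap
j=3: A[3]=7 > 6 → no swap
j=4: A[4]=16 > 6 → no swap
j=5: A[5]=1 ≤ 6 → i=1, swap A[1],A[5] → 4 1 10 7 16 13 6
final swap A[2],A[6] → 4 1 6 7 16 13 10; return 2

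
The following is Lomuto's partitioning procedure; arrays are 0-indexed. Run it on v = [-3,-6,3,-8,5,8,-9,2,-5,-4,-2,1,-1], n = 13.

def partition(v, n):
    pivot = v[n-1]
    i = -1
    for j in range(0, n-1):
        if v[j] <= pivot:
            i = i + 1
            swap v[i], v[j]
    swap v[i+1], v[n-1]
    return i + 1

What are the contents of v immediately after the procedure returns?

pivot = v[12] = -1; i = -1
j=0: v[0]=-3 ≤ -1 → i=0, swap v[0],v[0] (no change) → [-3,-6,3,-8,5,8,-9,2,-5,-4,-2,1,-1]
j=1: v[1]=-6 ≤ -1 → i=1, swap v[1],v[1] (no change) → [-3,-6,3,-8,5,8,-9,2,-5,-4,-2,1,-1]
j=2: v[2]=3 > -1 → no swap
j=3: v[3]=-8 ≤ -1 → i=2, swap v[2],v[3] → [-3,-6,-8,3,5,8,-9,2,-5,-4,-2,1,-1]
j=4: v[4]=5 > -1 → no swap
j=5: v[5]=8 > -1 → no swap
j=6: v[6]=-9 ≤ -1 → i=3, swap v[3],v[6] → [-3,-6,-8,-9,5,8,3,2,-5,-4,-2,1,-1]
j=7: v[7]=2 > -1 → no swap
j=8: v[8]=-5 ≤ -1 → i=4, swap v[4],v[8] → [-3,-6,-8,-9,-5,8,3,2,5,-4,-2,1,-1]
j=9: v[9]=-4 ≤ -1 → i=5, swap v[5],v[9] → [-3,-6,-8,-9,-5,-4,3,2,5,8,-2,1,-1]
j=10: v[10]=-2 ≤ -1 → i=6, swap v[6],v[10] → [-3,-6,-8,-9,-5,-4,-2,2,5,8,3,1,-1]
j=11: v[11]=1 > -1 → no swap
final swap v[7],v[12] → [-3,-6,-8,-9,-5,-4,-2,-1,5,8,3,1,2]; return 7

[-3,-6,-8,-9,-5,-4,-2,-1,5,8,3,1,2]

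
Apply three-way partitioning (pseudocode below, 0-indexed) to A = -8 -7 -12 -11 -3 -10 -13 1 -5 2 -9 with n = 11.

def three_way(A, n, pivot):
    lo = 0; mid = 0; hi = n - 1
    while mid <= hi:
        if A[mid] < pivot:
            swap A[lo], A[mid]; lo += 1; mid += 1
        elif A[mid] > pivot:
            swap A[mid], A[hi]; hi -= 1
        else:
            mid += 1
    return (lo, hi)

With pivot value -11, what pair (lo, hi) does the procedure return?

(2, 2)

pivot = -11; lo=0, mid=0, hi=10
A[mid]=-8>-11: swap A[0],A[10]; hi=9 → -9 -7 -12 -11 -3 -10 -13 1 -5 2 -8
A[mid]=-9>-11: swap A[0],A[9]; hi=8 → 2 -7 -12 -11 -3 -10 -13 1 -5 -9 -8
A[mid]=2>-11: swap A[0],A[8]; hi=7 → -5 -7 -12 -11 -3 -10 -13 1 2 -9 -8
A[mid]=-5>-11: swap A[0],A[7]; hi=6 → 1 -7 -12 -11 -3 -10 -13 -5 2 -9 -8
A[mid]=1>-11: swap A[0],A[6]; hi=5 → -13 -7 -12 -11 -3 -10 1 -5 2 -9 -8
A[mid]=-13<-11: swap A[0],A[0]; lo=1,mid=1 → -13 -7 -12 -11 -3 -10 1 -5 2 -9 -8
A[mid]=-7>-11: swap A[1],A[5]; hi=4 → -13 -10 -12 -11 -3 -7 1 -5 2 -9 -8
A[mid]=-10>-11: swap A[1],A[4]; hi=3 → -13 -3 -12 -11 -10 -7 1 -5 2 -9 -8
A[mid]=-3>-11: swap A[1],A[3]; hi=2 → -13 -11 -12 -3 -10 -7 1 -5 2 -9 -8
A[mid]=-11=-11: mid=2
A[mid]=-12<-11: swap A[1],A[2]; lo=2,mid=3 → -13 -12 -11 -3 -10 -7 1 -5 2 -9 -8
end: lo=2, hi=2; A = -13 -12 -11 -3 -10 -7 1 -5 2 -9 -8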